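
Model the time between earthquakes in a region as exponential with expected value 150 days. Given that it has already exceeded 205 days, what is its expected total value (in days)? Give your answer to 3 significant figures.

The rate is λ = 1/150 = 0.00666667 per day.
By memorylessness, E[X | X > 205] = 205 + 1/λ = 205 + 150 = 355 days.

355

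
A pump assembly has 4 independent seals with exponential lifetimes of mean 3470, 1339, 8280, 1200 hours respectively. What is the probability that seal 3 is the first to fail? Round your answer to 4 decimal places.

0.0607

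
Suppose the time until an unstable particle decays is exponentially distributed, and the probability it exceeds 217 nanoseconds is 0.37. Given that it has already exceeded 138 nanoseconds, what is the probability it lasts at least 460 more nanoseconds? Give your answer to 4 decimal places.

0.1215

From e^(−λ·217) = 0.37, λ = −ln(0.37)/217 = 0.00458181.
Memoryless: P(X > 138+460 | X > 138) = P(X > 460) = e^(−0.00458181·460) ≈ 0.1215.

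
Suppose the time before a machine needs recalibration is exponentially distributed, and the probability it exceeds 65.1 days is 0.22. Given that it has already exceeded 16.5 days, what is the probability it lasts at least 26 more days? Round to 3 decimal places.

0.546

From e^(−λ·65.1) = 0.22, λ = −ln(0.22)/65.1 = 0.0232585.
Memoryless: P(X > 16.5+26 | X > 16.5) = P(X > 26) = e^(−0.0232585·26) ≈ 0.546.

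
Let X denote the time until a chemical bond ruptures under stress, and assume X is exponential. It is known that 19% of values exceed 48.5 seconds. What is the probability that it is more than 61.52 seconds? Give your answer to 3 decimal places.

0.122

e^(−λ·48.5) = 0.19 ⇒ λ = −ln(0.19)/48.5 = 0.0342419.
P(X > 61.52) = e^(−0.0342419·61.52) = e^(−2.1066) ≈ 0.122.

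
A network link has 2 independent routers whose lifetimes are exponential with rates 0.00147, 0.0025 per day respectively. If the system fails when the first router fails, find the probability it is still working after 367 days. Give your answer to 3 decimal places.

0.233

The time to first failure is exponential with rate Σλ = 0.00147 + 0.0025 = 0.00397.
P(min > 367) = e^(−0.00397·367) = e^(−1.457) ≈ 0.233.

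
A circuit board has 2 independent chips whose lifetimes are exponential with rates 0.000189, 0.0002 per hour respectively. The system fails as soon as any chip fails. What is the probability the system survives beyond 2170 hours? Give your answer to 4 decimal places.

0.4299

The time to first failure is exponential with rate Σλ = 0.000189 + 0.0002 = 0.000389.
P(min > 2170) = e^(−0.000389·2170) = e^(−0.84413) ≈ 0.4299.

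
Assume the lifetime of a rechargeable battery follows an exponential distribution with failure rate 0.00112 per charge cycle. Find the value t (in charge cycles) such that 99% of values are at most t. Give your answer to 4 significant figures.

4112

Set 1 − e^(−λt) = 0.99, so t = −ln(0.01)/λ = 4.6052/0.00112 ≈ 4111.76 charge cycles.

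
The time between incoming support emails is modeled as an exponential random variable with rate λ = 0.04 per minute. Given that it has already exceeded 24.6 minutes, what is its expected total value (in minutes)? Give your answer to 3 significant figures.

By memorylessness, E[X | X > 24.6] = 24.6 + 1/λ = 24.6 + 25 = 49.6 minutes.

49.6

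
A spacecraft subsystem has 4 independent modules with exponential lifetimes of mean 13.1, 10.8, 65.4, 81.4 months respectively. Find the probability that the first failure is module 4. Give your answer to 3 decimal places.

0.063

Rates: λ_i = 1/mean_i → 0.0763359, 0.0925926, 0.0152905, 0.012285; Σλ = 0.196504.
P(module 4 first) = λ_4/Σλ = 0.012285/0.196504 ≈ 0.063.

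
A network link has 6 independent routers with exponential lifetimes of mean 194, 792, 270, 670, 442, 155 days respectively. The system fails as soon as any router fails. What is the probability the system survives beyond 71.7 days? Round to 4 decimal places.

0.2328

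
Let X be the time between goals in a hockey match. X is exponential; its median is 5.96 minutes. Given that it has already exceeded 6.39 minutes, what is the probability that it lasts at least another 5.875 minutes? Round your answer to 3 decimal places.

For an exponential, median = ln(2)/λ, so λ = ln 2 / 5.96 = 0.1163 per minute.
P(X > s+t | X > s) = e^(−λ(s+t))/e^(−λs) = e^(−λt), independent of s = 6.39.
P(X > 5.875) = e^(−0.68326) ≈ 0.505.

0.505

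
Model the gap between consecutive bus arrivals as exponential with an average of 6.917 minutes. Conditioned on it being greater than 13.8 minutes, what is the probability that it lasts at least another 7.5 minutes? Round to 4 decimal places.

The rate is λ = 1/6.917 = 0.144571 per minute.
P(X > s+t | X > s) = e^(−λ(s+t))/e^(−λs) = e^(−λt), independent of s = 13.8.
P(X > 7.5) = e^(−1.0843) ≈ 0.3381.

0.3381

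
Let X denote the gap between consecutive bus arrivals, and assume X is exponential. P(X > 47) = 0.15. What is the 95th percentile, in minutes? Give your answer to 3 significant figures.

74.2

e^(−λ·47) = 0.15 ⇒ λ = −ln(0.15)/47 = 0.0403643.
95th percentile: 1 − e^(−λt) = 0.95, t = −ln(0.05)/λ = 74.2175 minutes.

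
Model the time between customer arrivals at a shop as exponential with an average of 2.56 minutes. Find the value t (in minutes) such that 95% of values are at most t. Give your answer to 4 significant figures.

The rate is λ = 1/2.56 = 0.390625 per minute.
Set 1 − e^(−λt) = 0.95, so t = −ln(0.05)/λ = 2.9957/0.390625 ≈ 7.66907 minutes.

7.669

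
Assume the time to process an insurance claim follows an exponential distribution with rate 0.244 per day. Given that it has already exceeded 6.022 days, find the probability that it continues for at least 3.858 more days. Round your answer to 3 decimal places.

0.390

The exponential is memoryless, so the remaining time is again Exp(λ): the condition X > 6.022 is irrelevant.
P(X > 3.858) = e^(−0.94135) ≈ 0.390.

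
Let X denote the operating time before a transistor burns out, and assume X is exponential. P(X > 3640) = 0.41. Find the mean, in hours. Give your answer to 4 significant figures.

4083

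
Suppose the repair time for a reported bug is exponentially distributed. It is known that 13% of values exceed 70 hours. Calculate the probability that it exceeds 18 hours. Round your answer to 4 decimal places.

e^(−λ·70) = 0.13 ⇒ λ = −ln(0.13)/70 = 0.029146.
P(X > 18) = e^(−0.029146·18) = e^(−0.52463) ≈ 0.5918.

0.5918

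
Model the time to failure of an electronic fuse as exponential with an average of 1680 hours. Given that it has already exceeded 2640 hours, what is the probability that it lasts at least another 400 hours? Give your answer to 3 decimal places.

0.788

The rate is λ = 1/1680 = 0.000595238 per hour.
By the memoryless property, P(X > 2640+400 | X > 2640) = P(X > 400).
P(X > 400) = e^(−0.2381) ≈ 0.788.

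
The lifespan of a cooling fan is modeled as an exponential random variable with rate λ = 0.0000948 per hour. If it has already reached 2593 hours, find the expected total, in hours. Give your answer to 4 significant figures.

13140

By memorylessness, E[X | X > 2593] = 2593 + 1/λ = 2593 + 10548.5 = 13141.5 hours.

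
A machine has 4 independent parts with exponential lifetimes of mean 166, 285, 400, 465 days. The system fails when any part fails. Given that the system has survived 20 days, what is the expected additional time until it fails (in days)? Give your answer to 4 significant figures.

First-failure rate Σλ = 1/166 + 1/285 + 1/400 + 1/465 = 0.0141834.
By memorylessness the expected residual is 1/Σλ = 70.5049 days, regardless of the 20 already elapsed.

70.50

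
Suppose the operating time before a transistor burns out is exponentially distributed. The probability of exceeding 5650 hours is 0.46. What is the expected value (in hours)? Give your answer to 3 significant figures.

7280

e^(−λ·5650) = 0.46 ⇒ λ = −ln(0.46)/5650 = 0.000137439.
Mean = 1/λ = 7275.97 hours.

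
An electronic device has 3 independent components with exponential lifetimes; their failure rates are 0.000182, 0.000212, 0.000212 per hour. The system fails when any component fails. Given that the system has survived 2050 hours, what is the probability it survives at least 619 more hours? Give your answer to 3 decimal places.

0.687

Time to first failure ~ Exp(Σλ) with Σλ = 0.000606.
By memorylessness, P(T > 2050+619 | T > 2050) = P(T > 619) = e^(−0.000606·619) ≈ 0.687.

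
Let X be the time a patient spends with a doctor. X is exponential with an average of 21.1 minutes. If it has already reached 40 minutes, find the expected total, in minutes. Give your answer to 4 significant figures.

61.10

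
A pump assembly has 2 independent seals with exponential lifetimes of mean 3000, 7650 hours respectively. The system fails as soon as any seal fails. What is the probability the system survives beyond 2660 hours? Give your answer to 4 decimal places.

The first failure time is exponential with rate Σλ_i = 1/3000 + 1/7650 = 0.000464052 per hour.
P(min > 2660) = e^(−0.000464052·2660) = e^(−1.2344) ≈ 0.2910.

0.2910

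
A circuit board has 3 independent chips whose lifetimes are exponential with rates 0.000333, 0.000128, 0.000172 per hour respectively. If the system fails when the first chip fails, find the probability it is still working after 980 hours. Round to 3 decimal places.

0.538

The time to first failure is exponential with rate Σλ = 0.000333 + 0.000128 + 0.000172 = 0.000633.
P(min > 980) = e^(−0.000633·980) = e^(−0.62034) ≈ 0.538.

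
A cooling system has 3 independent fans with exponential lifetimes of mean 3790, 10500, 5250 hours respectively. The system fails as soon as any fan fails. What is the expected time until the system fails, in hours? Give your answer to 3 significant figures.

The first failure time is exponential with rate Σλ_i = 1/3790 + 1/10500 + 1/5250 = 0.000549567 per hour.
E[min] = 1/Σλ = 1/0.000549567 = 1819.62 hours.

1820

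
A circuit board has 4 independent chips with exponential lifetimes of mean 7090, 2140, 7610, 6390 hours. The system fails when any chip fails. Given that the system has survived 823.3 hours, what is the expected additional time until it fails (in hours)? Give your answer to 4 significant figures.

1116

First-failure rate Σλ = 1/7090 + 1/2140 + 1/7610 + 1/6390 = 0.000896234.
By memorylessness the expected residual is 1/Σλ = 1115.78 hours, regardless of the 823.3 already elapsed.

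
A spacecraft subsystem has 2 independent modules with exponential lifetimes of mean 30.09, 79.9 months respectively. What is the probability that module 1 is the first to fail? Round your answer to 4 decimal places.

0.7264

Rates: λ_i = 1/mean_i → 0.0332336, 0.0125156; Σλ = 0.0457493.
P(module 1 first) = λ_1/Σλ = 0.0332336/0.0457493 ≈ 0.7264.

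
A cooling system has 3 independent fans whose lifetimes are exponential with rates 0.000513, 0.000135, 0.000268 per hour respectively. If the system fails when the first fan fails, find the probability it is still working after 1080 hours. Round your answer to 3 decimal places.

0.372

The time to first failure is exponential with rate Σλ = 0.000513 + 0.000135 + 0.000268 = 0.000916.
P(min > 1080) = e^(−0.000916·1080) = e^(−0.98928) ≈ 0.372.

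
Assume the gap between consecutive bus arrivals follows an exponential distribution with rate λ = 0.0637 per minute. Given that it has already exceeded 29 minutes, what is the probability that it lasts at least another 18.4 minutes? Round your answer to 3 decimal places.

By the memoryless property, P(X > 29+18.4 | X > 29) = P(X > 18.4).
P(X > 18.4) = e^(−1.1721) ≈ 0.310.

0.310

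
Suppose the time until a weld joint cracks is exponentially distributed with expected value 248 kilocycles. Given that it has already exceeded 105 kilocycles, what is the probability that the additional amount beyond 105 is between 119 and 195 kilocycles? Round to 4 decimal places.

0.1634

The rate is λ = 1/248 = 0.00403226 per kilocycle.
Memoryless: the residual past 105 is again Exp(λ).
P(119 < residual < 195) = e^(−λ·119) − e^(−λ·195) = 0.61888 − 0.45553 ≈ 0.1634.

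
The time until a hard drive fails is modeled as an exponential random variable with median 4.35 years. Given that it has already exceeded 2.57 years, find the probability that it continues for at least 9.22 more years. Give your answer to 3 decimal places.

For an exponential, median = ln(2)/λ, so λ = ln 2 / 4.35 = 0.159344 per year.
The exponential is memoryless, so the remaining time is again Exp(λ): the condition X > 2.57 is irrelevant.
P(X > 9.22) = e^(−1.4692) ≈ 0.230.

0.230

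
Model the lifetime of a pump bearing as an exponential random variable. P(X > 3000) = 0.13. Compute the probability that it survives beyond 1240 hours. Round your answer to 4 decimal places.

0.4303

e^(−λ·3000) = 0.13 ⇒ λ = −ln(0.13)/3000 = 0.000680074.
P(X > 1240) = e^(−0.000680074·1240) = e^(−0.84329) ≈ 0.4303.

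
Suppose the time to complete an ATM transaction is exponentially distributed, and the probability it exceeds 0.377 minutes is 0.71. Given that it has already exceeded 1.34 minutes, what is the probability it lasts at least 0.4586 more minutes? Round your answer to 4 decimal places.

0.6593

From e^(−λ·0.377) = 0.71, λ = −ln(0.71)/0.377 = 0.908462.
Memoryless: P(X > 1.34+0.4586 | X > 1.34) = P(X > 0.4586) = e^(−0.908462·0.4586) ≈ 0.6593.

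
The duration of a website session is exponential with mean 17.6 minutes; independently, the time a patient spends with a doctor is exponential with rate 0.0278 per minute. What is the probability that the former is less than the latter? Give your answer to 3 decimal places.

λ_1 = 1/17.6 = 0.0568182, λ_2 = 0.0278.
For independent exponentials, P(the former < the latter) = λ_1/(λ_1+λ_2) = 0.0568182/0.0846182 ≈ 0.671.

0.671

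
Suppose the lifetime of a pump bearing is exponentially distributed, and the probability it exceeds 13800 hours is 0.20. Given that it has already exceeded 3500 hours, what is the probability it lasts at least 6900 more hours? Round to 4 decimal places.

From e^(−λ·13800) = 0.20, λ = −ln(0.20)/13800 = 0.000116626.
Memoryless: P(X > 3500+6900 | X > 3500) = P(X > 6900) = e^(−0.000116626·6900) ≈ 0.4472.

0.4472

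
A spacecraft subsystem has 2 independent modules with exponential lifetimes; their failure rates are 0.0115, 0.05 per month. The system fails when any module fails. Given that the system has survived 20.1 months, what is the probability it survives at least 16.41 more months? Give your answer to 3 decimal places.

Time to first failure ~ Exp(Σλ) with Σλ = 0.0615.
By memorylessness, P(T > 20.1+16.41 | T > 20.1) = P(T > 16.41) = e^(−0.0615·16.41) ≈ 0.365.

0.365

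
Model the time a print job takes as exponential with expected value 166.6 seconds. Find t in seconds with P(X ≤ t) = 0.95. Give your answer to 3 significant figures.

499

The rate is λ = 1/166.6 = 0.0060024 per second.
Set 1 − e^(−λt) = 0.95, so t = −ln(0.05)/λ = 2.9957/0.0060024 ≈ 499.089 seconds.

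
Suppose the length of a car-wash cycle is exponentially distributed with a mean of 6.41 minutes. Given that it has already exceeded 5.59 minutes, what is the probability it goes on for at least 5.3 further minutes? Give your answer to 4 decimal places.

The rate is λ = 1/6.41 = 0.156006 per minute.
P(X > s+t | X > s) = e^(−λ(s+t))/e^(−λs) = e^(−λt), independent of s = 5.59.
P(X > 5.3) = e^(−0.82683) ≈ 0.4374.

0.4374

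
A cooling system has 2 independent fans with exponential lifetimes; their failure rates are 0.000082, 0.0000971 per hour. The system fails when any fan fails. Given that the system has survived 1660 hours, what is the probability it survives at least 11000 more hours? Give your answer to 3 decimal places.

0.139

Time to first failure ~ Exp(Σλ) with Σλ = 0.0001791.
By memorylessness, P(T > 1660+11000 | T > 1660) = P(T > 11000) = e^(−0.0001791·11000) ≈ 0.139.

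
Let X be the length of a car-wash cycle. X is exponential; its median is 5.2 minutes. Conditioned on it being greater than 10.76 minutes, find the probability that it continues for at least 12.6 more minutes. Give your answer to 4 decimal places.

For an exponential, median = ln(2)/λ, so λ = ln 2 / 5.2 = 0.133298 per minute.
The exponential is memoryless, so the remaining time is again Exp(λ): the condition X > 10.76 is irrelevant.
P(X > 12.6) = e^(−1.6795) ≈ 0.1865.

0.1865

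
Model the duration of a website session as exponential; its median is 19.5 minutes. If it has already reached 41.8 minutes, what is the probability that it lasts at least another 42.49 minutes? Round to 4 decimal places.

0.2208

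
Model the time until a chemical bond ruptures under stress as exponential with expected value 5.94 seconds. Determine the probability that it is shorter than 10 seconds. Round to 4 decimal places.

The rate is λ = 1/5.94 = 0.16835 per second.
P(X ≤ 10) = 1 − e^(−λ·10) = 1 − e^(−1.6835) ≈ 0.8143.

0.8143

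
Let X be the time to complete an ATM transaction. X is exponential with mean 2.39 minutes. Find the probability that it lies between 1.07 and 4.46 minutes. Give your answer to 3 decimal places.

0.484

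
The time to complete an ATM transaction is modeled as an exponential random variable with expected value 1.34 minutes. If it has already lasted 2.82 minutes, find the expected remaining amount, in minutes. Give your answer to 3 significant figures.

The rate is λ = 1/1.34 = 0.746269 per minute.
By memorylessness, the remaining amount past any threshold is again Exp(λ) with mean 1/λ = 1.34 minutes.

1.34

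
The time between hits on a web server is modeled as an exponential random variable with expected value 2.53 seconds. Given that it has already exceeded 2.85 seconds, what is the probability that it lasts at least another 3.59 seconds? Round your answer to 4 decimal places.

0.2420

The rate is λ = 1/2.53 = 0.395257 per second.
P(X > s+t | X > s) = e^(−λ(s+t))/e^(−λs) = e^(−λt), independent of s = 2.85.
P(X > 3.59) = e^(−1.419) ≈ 0.2420.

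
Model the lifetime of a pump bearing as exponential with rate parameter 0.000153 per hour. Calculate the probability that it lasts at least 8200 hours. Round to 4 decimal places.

0.2852

P(X > 8200) = e^(−λ·8200) = e^(−1.2546) ≈ 0.2852.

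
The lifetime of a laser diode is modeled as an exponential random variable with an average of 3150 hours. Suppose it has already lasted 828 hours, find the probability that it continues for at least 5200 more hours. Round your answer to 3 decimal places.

0.192

The rate is λ = 1/3150 = 0.00031746 per hour.
The exponential is memoryless, so the remaining time is again Exp(λ): the condition X > 828 is irrelevant.
P(X > 5200) = e^(−1.6508) ≈ 0.192.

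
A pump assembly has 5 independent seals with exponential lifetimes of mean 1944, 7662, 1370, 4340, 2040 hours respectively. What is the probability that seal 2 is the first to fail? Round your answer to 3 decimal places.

0.062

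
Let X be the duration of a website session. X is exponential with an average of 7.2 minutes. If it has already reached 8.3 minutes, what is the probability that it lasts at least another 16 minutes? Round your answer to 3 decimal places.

The rate is λ = 1/7.2 = 0.138889 per minute.
P(X > s+t | X > s) = e^(−λ(s+t))/e^(−λs) = e^(−λt), independent of s = 8.3.
P(X > 16) = e^(−2.2222) ≈ 0.108.

0.108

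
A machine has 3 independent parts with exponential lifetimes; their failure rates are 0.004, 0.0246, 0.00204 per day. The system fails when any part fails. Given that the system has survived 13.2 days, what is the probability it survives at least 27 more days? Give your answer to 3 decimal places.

0.437

Time to first failure ~ Exp(Σλ) with Σλ = 0.03064.
By memorylessness, P(T > 13.2+27 | T > 13.2) = P(T > 27) = e^(−0.03064·27) ≈ 0.437.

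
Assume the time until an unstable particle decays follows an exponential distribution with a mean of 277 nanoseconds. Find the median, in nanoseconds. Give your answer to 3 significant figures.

The rate is λ = 1/277 = 0.00361011 per nanosecond.
Set 1 − e^(−λt) = 0.5, so t = −ln(0.5)/λ = 0.69315/0.00361011 ≈ 192.002 nanoseconds.

192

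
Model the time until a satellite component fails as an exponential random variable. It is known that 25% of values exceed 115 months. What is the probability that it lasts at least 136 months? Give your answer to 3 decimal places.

0.194

e^(−λ·115) = 0.25 ⇒ λ = −ln(0.25)/115 = 0.0120547.
P(X > 136) = e^(−0.0120547·136) = e^(−1.6394) ≈ 0.194.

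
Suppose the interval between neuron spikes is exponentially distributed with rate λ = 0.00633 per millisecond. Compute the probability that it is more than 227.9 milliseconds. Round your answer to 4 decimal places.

0.2363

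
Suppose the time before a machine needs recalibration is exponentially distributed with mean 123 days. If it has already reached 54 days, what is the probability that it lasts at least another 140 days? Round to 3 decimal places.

The rate is λ = 1/123 = 0.00813008 per day.
By the memoryless property, P(X > 54+140 | X > 54) = P(X > 140).
P(X > 140) = e^(−1.1382) ≈ 0.320.

0.320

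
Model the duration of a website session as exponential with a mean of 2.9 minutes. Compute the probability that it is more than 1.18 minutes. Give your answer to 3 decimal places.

0.666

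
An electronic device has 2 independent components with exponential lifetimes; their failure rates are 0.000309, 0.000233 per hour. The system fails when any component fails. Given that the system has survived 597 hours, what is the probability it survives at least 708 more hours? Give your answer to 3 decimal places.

0.681

Time to first failure ~ Exp(Σλ) with Σλ = 0.000542.
By memorylessness, P(T > 597+708 | T > 597) = P(T > 708) = e^(−0.000542·708) ≈ 0.681.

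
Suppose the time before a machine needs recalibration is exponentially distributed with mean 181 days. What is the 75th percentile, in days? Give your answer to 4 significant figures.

250.9

The rate is λ = 1/181 = 0.00552486 per day.
Set 1 − e^(−λt) = 0.75, so t = −ln(0.25)/λ = 1.3863/0.00552486 ≈ 250.919 days.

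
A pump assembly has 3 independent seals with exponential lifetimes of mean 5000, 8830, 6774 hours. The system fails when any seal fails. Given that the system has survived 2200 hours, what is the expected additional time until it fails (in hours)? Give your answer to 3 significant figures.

First-failure rate Σλ = 1/5000 + 1/8830 + 1/6774 = 0.000460874.
By memorylessness the expected residual is 1/Σλ = 2169.79 hours, regardless of the 2200 already elapsed.

2170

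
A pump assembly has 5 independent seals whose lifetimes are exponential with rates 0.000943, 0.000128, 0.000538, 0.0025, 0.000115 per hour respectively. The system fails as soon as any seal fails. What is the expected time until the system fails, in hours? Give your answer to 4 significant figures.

236.7

The time to first failure is exponential with rate Σλ = 0.000943 + 0.000128 + 0.000538 + 0.0025 + 0.000115 = 0.004224.
E[min] = 1/Σλ = 1/0.004224 = 236.742 hours.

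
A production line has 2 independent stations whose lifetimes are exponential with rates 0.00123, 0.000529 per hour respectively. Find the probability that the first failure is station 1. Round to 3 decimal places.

0.699

The time to first failure is exponential with rate Σλ = 0.00123 + 0.000529 = 0.001759.
P(station 1 first) = λ_1/Σλ = 0.00123/0.001759 ≈ 0.699.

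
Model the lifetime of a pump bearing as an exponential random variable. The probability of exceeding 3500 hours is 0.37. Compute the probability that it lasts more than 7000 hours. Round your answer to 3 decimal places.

e^(−λ·3500) = 0.37 ⇒ λ = −ln(0.37)/3500 = 0.000284072.
P(X > 7000) = e^(−0.000284072·7000) = e^(−1.9885) ≈ 0.137.

0.137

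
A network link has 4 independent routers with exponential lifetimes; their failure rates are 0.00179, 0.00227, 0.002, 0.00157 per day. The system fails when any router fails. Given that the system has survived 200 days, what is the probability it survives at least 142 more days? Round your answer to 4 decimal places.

Time to first failure ~ Exp(Σλ) with Σλ = 0.00763.
By memorylessness, P(T > 200+142 | T > 200) = P(T > 142) = e^(−0.00763·142) ≈ 0.3384.

0.3384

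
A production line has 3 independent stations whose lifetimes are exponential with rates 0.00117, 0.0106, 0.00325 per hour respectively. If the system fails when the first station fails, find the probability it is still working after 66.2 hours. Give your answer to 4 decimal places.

0.3700

The time to first failure is exponential with rate Σλ = 0.00117 + 0.0106 + 0.00325 = 0.01502.
P(min > 66.2) = e^(−0.01502·66.2) = e^(−0.99432) ≈ 0.3700.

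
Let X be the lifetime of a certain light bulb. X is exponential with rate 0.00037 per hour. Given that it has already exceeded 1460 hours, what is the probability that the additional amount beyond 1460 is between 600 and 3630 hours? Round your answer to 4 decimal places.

0.5399

Memoryless: the residual past 1460 is again Exp(λ).
P(600 < residual < 3630) = e^(−λ·600) − e^(−λ·3630) = 0.80092 − 0.26104 ≈ 0.5399.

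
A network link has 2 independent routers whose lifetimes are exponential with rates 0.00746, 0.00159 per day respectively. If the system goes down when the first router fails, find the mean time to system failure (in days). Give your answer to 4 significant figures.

110.5

The time to first failure is exponential with rate Σλ = 0.00746 + 0.00159 = 0.00905.
E[min] = 1/Σλ = 1/0.00905 = 110.497 days.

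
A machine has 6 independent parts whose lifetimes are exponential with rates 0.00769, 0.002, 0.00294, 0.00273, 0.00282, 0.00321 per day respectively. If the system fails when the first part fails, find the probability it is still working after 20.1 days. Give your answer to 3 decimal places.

The time to first failure is exponential with rate Σλ = 0.00769 + 0.002 + 0.00294 + 0.00273 + 0.00282 + 0.00321 = 0.02139.
P(min > 20.1) = e^(−0.02139·20.1) = e^(−0.42994) ≈ 0.651.

0.651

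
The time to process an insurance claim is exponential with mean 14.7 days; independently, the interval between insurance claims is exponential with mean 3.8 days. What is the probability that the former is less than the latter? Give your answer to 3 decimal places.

0.205

λ_1 = 1/14.7 = 0.0680272, λ_2 = 1/3.8 = 0.263158.
For independent exponentials, P(the former < the latter) = λ_1/(λ_1+λ_2) = 0.0680272/0.331185 ≈ 0.205.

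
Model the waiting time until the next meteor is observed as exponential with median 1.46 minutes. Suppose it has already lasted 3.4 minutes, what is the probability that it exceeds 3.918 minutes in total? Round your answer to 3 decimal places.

For an exponential, median = ln(2)/λ, so λ = ln 2 / 1.46 = 0.474758 per minute.
P(X > s+t | X > s) = e^(−λ(s+t))/e^(−λs) = e^(−λt), independent of s = 3.4.
P(X > 0.518) = e^(−0.24592) ≈ 0.782.

0.782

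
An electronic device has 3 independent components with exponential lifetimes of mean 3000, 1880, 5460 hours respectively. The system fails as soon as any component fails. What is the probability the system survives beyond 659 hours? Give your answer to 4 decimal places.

The first failure time is exponential with rate Σλ_i = 1/3000 + 1/1880 + 1/5460 = 0.0010484 per hour.
P(min > 659) = e^(−0.0010484·659) = e^(−0.69089) ≈ 0.5011.

0.5011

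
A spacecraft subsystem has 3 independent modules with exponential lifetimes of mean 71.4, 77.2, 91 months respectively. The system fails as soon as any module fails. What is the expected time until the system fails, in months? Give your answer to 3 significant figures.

26.4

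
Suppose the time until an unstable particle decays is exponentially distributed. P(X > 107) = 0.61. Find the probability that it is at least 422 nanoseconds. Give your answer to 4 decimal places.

0.1423

e^(−λ·107) = 0.61 ⇒ λ = −ln(0.61)/107 = 0.00461959.
P(X > 422) = e^(−0.00461959·422) = e^(−1.9495) ≈ 0.1423.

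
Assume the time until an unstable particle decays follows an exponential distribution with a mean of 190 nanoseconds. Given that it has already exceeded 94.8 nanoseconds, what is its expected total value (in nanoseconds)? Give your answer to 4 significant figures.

The rate is λ = 1/190 = 0.00526316 per nanosecond.
By memorylessness, E[X | X > 94.8] = 94.8 + 1/λ = 94.8 + 190 = 284.8 nanoseconds.

284.8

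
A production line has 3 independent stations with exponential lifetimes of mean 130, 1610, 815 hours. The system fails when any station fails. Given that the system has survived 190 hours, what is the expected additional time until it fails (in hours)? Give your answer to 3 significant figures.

First-failure rate Σλ = 1/130 + 1/1610 + 1/815 = 0.00954042.
By memorylessness the expected residual is 1/Σλ = 104.817 hours, regardless of the 190 already elapsed.

105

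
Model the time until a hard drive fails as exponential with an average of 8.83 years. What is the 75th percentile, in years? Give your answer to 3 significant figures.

12.2

The rate is λ = 1/8.83 = 0.11325 per year.
Set 1 − e^(−λt) = 0.75, so t = −ln(0.25)/λ = 1.3863/0.11325 ≈ 12.241 years.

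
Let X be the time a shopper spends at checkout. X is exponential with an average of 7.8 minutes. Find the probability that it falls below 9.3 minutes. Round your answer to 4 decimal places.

0.6965

The rate is λ = 1/7.8 = 0.128205 per minute.
P(X ≤ 9.3) = 1 − e^(−λ·9.3) = 1 − e^(−1.1923) ≈ 0.6965.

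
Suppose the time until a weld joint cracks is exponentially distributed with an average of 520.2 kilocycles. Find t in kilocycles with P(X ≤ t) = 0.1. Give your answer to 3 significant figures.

54.8

The rate is λ = 1/520.2 = 0.00192234 per kilocycle.
Set 1 − e^(−λt) = 0.1, so t = −ln(0.9)/λ = 0.10536/0.00192234 ≈ 54.8085 kilocycles.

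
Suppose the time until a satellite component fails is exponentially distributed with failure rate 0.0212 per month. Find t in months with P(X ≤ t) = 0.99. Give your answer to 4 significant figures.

Set 1 − e^(−λt) = 0.99, so t = −ln(0.01)/λ = 4.6052/0.0212 ≈ 217.225 months.

217.2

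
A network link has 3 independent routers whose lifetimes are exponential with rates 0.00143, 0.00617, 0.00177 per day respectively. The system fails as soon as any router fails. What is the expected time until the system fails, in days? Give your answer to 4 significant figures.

The time to first failure is exponential with rate Σλ = 0.00143 + 0.00617 + 0.00177 = 0.00937.
E[min] = 1/Σλ = 1/0.00937 = 106.724 days.

106.7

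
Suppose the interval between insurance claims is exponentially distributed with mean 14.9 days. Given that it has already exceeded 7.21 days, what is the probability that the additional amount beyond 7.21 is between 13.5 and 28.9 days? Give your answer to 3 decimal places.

The rate is λ = 1/14.9 = 0.0671141 per day.
Memoryless: the residual past 7.21 is again Exp(λ).
P(13.5 < residual < 28.9) = e^(−λ·13.5) − e^(−λ·28.9) = 0.40412 − 0.14376 ≈ 0.260.

0.260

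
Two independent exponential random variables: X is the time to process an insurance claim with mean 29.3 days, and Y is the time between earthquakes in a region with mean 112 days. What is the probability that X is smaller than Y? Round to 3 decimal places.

0.793

λ_1 = 1/29.3 = 0.0341297, λ_2 = 1/112 = 0.00892857.
For independent exponentials, P(X < Y) = λ_1/(λ_1+λ_2) = 0.0341297/0.0430583 ≈ 0.793.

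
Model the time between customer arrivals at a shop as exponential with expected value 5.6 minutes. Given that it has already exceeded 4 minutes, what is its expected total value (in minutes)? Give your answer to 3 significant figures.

9.60

The rate is λ = 1/5.6 = 0.178571 per minute.
By memorylessness, E[X | X > 4] = 4 + 1/λ = 4 + 5.6 = 9.6 minutes.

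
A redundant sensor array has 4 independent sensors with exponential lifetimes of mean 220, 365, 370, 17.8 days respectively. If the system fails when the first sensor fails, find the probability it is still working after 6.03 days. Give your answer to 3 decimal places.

0.671

The first failure time is exponential with rate Σλ_i = 1/220 + 1/365 + 1/370 + 1/17.8 = 0.0661677 per day.
P(min > 6.03) = e^(−0.0661677·6.03) = e^(−0.39899) ≈ 0.671.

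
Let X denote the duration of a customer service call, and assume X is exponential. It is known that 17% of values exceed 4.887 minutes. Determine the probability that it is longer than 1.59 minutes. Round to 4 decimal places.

0.5619

e^(−λ·4.887) = 0.17 ⇒ λ = −ln(0.17)/4.887 = 0.362586.
P(X > 1.59) = e^(−0.362586·1.59) = e^(−0.57651) ≈ 0.5619.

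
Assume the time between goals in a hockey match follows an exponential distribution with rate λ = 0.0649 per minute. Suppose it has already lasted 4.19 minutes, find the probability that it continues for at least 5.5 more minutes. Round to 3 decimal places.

By the memoryless property, P(X > 4.19+5.5 | X > 4.19) = P(X > 5.5).
P(X > 5.5) = e^(−0.35695) ≈ 0.700.

0.700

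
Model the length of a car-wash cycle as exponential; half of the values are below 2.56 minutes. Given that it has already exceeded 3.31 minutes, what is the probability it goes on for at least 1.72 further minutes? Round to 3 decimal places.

0.628

For an exponential, median = ln(2)/λ, so λ = ln 2 / 2.56 = 0.270761 per minute.
P(X > s+t | X > s) = e^(−λ(s+t))/e^(−λs) = e^(−λt), independent of s = 3.31.
P(X > 1.72) = e^(−0.46571) ≈ 0.628.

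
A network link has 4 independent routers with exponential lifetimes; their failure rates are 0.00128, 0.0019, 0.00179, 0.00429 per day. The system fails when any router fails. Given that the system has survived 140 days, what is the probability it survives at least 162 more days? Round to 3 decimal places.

Time to first failure ~ Exp(Σλ) with Σλ = 0.00926.
By memorylessness, P(T > 140+162 | T > 140) = P(T > 162) = e^(−0.00926·162) ≈ 0.223.

0.223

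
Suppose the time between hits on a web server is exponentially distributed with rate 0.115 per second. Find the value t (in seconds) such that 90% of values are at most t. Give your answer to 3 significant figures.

20.0

Set 1 − e^(−λt) = 0.9, so t = −ln(0.1)/λ = 2.3026/0.115 ≈ 20.0225 seconds.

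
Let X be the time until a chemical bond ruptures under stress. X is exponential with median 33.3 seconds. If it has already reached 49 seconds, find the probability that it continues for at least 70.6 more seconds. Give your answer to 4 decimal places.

0.2300

For an exponential, median = ln(2)/λ, so λ = ln 2 / 33.3 = 0.0208152 per second.
The exponential is memoryless, so the remaining time is again Exp(λ): the condition X > 49 is irrelevant.
P(X > 70.6) = e^(−1.4696) ≈ 0.2300.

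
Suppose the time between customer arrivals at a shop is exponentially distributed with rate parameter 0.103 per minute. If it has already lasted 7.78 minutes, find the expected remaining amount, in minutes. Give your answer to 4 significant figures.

By memorylessness, the remaining amount past any threshold is again Exp(λ) with mean 1/λ = 9.70874 minutes.

9.709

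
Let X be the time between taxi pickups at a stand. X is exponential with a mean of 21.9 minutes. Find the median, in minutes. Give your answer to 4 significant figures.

15.18

The rate is λ = 1/21.9 = 0.0456621 per minute.
Set 1 − e^(−λt) = 0.5, so t = −ln(0.5)/λ = 0.69315/0.0456621 ≈ 15.1799 minutes.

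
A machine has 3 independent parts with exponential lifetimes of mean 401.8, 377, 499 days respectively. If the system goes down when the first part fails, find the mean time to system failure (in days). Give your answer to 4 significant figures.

140.0

The first failure time is exponential with rate Σλ_i = 1/401.8 + 1/377 + 1/499 = 0.00714533 per day.
E[min] = 1/Σλ = 1/0.00714533 = 139.952 days.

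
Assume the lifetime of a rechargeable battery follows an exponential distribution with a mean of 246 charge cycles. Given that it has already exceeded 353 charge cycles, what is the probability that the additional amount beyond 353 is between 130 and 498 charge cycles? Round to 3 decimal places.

The rate is λ = 1/246 = 0.00406504 per charge cycle.
Memoryless: the residual past 353 is again Exp(λ).
P(130 < residual < 498) = e^(−λ·130) − e^(−λ·498) = 0.58951 − 0.13207 ≈ 0.457.

0.457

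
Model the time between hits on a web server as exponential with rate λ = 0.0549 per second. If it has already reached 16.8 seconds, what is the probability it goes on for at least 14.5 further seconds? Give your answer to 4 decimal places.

The exponential is memoryless, so the remaining time is again Exp(λ): the condition X > 16.8 is irrelevant.
P(X > 14.5) = e^(−0.79605) ≈ 0.4511.

0.4511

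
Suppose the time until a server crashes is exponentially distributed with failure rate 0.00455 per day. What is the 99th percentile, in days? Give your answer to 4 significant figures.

Set 1 − e^(−λt) = 0.99, so t = −ln(0.01)/λ = 4.6052/0.00455 ≈ 1012.13 days.

1012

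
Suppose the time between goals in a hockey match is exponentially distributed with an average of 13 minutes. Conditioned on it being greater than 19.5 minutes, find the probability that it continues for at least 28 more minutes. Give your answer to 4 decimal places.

The rate is λ = 1/13 = 0.0769231 per minute.
The exponential is memoryless, so the remaining time is again Exp(λ): the condition X > 19.5 is irrelevant.
P(X > 28) = e^(−2.1538) ≈ 0.1160.

0.1160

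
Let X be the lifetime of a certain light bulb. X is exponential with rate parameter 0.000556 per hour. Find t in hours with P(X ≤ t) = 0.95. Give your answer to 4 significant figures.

Set 1 − e^(−λt) = 0.95, so t = −ln(0.05)/λ = 2.9957/0.000556 ≈ 5388.01 hours.

5388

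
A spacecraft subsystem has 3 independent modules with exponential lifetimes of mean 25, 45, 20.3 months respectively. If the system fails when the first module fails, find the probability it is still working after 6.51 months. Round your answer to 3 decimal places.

0.484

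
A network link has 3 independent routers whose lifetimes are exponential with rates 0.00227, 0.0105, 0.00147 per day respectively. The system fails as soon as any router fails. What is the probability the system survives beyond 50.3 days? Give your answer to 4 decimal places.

0.4886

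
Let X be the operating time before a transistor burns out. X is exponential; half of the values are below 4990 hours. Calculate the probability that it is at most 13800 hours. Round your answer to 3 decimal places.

0.853

For an exponential, median = ln(2)/λ, so λ = ln 2 / 4990 = 0.000138907 per hour.
P(X ≤ 13800) = 1 − e^(−λ·13800) = 1 − e^(−1.9169) ≈ 0.853.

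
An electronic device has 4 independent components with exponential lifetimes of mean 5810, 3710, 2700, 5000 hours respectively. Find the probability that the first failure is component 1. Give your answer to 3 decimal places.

Rates: λ_i = 1/mean_i → 0.000172117, 0.000269542, 0.00037037, 0.0002; Σλ = 0.00101203.
P(component 1 first) = λ_1/Σλ = 0.000172117/0.00101203 ≈ 0.170.

0.170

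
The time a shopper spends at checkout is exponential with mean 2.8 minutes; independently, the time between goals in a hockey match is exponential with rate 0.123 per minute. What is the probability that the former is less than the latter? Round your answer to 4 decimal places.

λ_1 = 1/2.8 = 0.357143, λ_2 = 0.123.
For independent exponentials, P(the former < the latter) = λ_1/(λ_1+λ_2) = 0.357143/0.480143 ≈ 0.7438.

0.7438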